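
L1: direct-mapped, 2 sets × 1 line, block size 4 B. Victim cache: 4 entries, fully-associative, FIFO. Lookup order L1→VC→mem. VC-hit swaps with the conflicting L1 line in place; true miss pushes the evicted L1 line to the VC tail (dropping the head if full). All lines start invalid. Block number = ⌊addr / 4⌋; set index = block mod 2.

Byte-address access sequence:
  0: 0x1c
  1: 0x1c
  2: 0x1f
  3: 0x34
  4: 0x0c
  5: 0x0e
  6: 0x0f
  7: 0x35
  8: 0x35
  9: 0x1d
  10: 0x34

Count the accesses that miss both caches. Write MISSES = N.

MISSES = 3

  [0] addr=0x1c blk=7 s=1: MISS | VC []
  [1] addr=0x1c blk=7 s=1: L1-HIT | VC []
  [2] addr=0x1f blk=7 s=1: L1-HIT | VC []
  [3] addr=0x34 blk=13 s=1: MISS | VC [7]
  [4] addr=0xc blk=3 s=1: MISS | VC [7, 13]
  [5] addr=0xe blk=3 s=1: L1-HIT | VC [7, 13]
  [6] addr=0xf blk=3 s=1: L1-HIT | VC [7, 13]
  [7] addr=0x35 blk=13 s=1: VC-HIT | VC [7, 3]
  [8] addr=0x35 blk=13 s=1: L1-HIT | VC [7, 3]
  [9] addr=0x1d blk=7 s=1: VC-HIT | VC [13, 3]
  [10] addr=0x34 blk=13 s=1: VC-HIT | VC [7, 3]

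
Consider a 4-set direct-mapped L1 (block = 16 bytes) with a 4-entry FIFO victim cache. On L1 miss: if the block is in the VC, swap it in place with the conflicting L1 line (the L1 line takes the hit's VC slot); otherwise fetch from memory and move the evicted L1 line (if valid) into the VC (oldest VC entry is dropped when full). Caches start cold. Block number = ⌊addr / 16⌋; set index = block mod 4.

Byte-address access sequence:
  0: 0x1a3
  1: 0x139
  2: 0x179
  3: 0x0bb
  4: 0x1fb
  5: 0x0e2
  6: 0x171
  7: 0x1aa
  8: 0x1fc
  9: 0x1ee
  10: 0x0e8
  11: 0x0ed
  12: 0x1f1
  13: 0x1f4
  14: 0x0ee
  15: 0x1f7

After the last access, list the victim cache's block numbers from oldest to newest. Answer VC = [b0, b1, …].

VC = [23, 11, 30, 26]

0: 0x1a3 (blk 26, set 2) → MISS  vc=[]
1: 0x139 (blk 19, set 3) → MISS  vc=[]
2: 0x179 (blk 23, set 3) → MISS  vc=[19]
3: 0xbb (blk 11, set 3) → MISS  vc=[19, 23]
4: 0x1fb (blk 31, set 3) → MISS  vc=[19, 23, 11]
5: 0xe2 (blk 14, set 2) → MISS  vc=[19, 23, 11, 26]
6: 0x171 (blk 23, set 3) → VC-HIT  vc=[19, 31, 11, 26]
7: 0x1aa (blk 26, set 2) → VC-HIT  vc=[19, 31, 11, 14]
8: 0x1fc (blk 31, set 3) → VC-HIT  vc=[19, 23, 11, 14]
9: 0x1ee (blk 30, set 2) → MISS  vc=[23, 11, 14, 26]
10: 0xe8 (blk 14, set 2) → VC-HIT  vc=[23, 11, 30, 26]
11: 0xed (blk 14, set 2) → L1-HIT  vc=[23, 11, 30, 26]
12: 0x1f1 (blk 31, set 3) → L1-HIT  vc=[23, 11, 30, 26]
13: 0x1f4 (blk 31, set 3) → L1-HIT  vc=[23, 11, 30, 26]
14: 0xee (blk 14, set 2) → L1-HIT  vc=[23, 11, 30, 26]
15: 0x1f7 (blk 31, set 3) → L1-HIT  vc=[23, 11, 30, 26]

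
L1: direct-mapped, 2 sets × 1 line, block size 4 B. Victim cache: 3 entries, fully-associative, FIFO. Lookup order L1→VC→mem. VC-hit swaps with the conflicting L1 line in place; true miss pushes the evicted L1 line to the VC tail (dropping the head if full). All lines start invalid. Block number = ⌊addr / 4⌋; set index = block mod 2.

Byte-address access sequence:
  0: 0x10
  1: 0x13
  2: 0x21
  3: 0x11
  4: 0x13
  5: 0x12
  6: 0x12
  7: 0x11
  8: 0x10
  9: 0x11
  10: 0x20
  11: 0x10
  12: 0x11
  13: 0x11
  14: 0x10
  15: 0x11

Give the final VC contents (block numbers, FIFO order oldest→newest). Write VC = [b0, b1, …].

#0 0x10→b4/s0 MISS; vc=[]
#1 0x13→b4/s0 L1-HIT; vc=[]
#2 0x21→b8/s0 MISS; vc=[4]
#3 0x11→b4/s0 VC-HIT; vc=[8]
#4 0x13→b4/s0 L1-HIT; vc=[8]
#5 0x12→b4/s0 L1-HIT; vc=[8]
#6 0x12→b4/s0 L1-HIT; vc=[8]
#7 0x11→b4/s0 L1-HIT; vc=[8]
#8 0x10→b4/s0 L1-HIT; vc=[8]
#9 0x11→b4/s0 L1-HIT; vc=[8]
#10 0x20→b8/s0 VC-HIT; vc=[4]
#11 0x10→b4/s0 VC-HIT; vc=[8]
#12 0x11→b4/s0 L1-HIT; vc=[8]
#13 0x11→b4/s0 L1-HIT; vc=[8]
#14 0x10→b4/s0 L1-HIT; vc=[8]
#15 0x11→b4/s0 L1-HIT; vc=[8]

VC = [8]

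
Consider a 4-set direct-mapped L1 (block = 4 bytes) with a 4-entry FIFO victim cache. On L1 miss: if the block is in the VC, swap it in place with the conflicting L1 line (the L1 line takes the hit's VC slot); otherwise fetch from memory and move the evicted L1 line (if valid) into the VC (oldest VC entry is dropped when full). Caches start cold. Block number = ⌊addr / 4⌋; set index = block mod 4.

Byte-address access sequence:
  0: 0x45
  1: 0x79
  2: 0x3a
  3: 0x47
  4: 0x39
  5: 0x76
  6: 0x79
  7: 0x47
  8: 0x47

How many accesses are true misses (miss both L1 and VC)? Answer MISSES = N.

0: 0x45 (blk 17, set 1) → MISS  vc=[]
1: 0x79 (blk 30, set 2) → MISS  vc=[]
2: 0x3a (blk 14, set 2) → MISS  vc=[30]
3: 0x47 (blk 17, set 1) → L1-HIT  vc=[30]
4: 0x39 (blk 14, set 2) → L1-HIT  vc=[30]
5: 0x76 (blk 29, set 1) → MISS  vc=[30, 17]
6: 0x79 (blk 30, set 2) → VC-HIT  vc=[14, 17]
7: 0x47 (blk 17, set 1) → VC-HIT  vc=[14, 29]
8: 0x47 (blk 17, set 1) → L1-HIT  vc=[14, 29]

MISSES = 4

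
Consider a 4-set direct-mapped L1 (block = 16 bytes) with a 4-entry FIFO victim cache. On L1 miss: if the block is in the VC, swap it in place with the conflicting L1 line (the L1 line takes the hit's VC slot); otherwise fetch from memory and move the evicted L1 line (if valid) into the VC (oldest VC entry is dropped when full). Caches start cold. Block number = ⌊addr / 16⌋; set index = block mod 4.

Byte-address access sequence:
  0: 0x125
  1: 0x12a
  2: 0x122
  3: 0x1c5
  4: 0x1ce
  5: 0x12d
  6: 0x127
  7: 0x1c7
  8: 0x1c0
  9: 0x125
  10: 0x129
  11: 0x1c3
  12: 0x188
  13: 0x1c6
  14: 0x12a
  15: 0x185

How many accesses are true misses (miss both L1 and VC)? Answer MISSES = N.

MISSES = 3

0: 0x125 (blk 18, set 2) → MISS  vc=[]
1: 0x12a (blk 18, set 2) → L1-HIT  vc=[]
2: 0x122 (blk 18, set 2) → L1-HIT  vc=[]
3: 0x1c5 (blk 28, set 0) → MISS  vc=[]
4: 0x1ce (blk 28, set 0) → L1-HIT  vc=[]
5: 0x12d (blk 18, set 2) → L1-HIT  vc=[]
6: 0x127 (blk 18, set 2) → L1-HIT  vc=[]
7: 0x1c7 (blk 28, set 0) → L1-HIT  vc=[]
8: 0x1c0 (blk 28, set 0) → L1-HIT  vc=[]
9: 0x125 (blk 18, set 2) → L1-HIT  vc=[]
10: 0x129 (blk 18, set 2) → L1-HIT  vc=[]
11: 0x1c3 (blk 28, set 0) → L1-HIT  vc=[]
12: 0x188 (blk 24, set 0) → MISS  vc=[28]
13: 0x1c6 (blk 28, set 0) → VC-HIT  vc=[24]
14: 0x12a (blk 18, set 2) → L1-HIT  vc=[24]
15: 0x185 (blk 24, set 0) → VC-HIT  vc=[28]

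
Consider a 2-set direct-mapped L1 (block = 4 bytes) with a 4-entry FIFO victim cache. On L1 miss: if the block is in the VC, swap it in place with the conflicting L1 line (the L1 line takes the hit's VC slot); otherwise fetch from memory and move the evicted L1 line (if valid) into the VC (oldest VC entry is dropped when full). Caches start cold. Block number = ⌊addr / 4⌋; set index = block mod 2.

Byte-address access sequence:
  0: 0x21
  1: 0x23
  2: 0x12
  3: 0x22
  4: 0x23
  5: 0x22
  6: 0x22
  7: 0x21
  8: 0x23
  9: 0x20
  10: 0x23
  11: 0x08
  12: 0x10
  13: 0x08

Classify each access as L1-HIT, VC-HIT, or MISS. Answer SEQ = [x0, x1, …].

SEQ = [MISS, L1-HIT, MISS, VC-HIT, L1-HIT, L1-HIT, L1-HIT, L1-HIT, L1-HIT, L1-HIT, L1-HIT, MISS, VC-HIT, VC-HIT]

  [0] addr=0x21 blk=8 s=0: MISS | VC []
  [1] addr=0x23 blk=8 s=0: L1-HIT | VC []
  [2] addr=0x12 blk=4 s=0: MISS | VC [8]
  [3] addr=0x22 blk=8 s=0: VC-HIT | VC [4]
  [4] addr=0x23 blk=8 s=0: L1-HIT | VC [4]
  [5] addr=0x22 blk=8 s=0: L1-HIT | VC [4]
  [6] addr=0x22 blk=8 s=0: L1-HIT | VC [4]
  [7] addr=0x21 blk=8 s=0: L1-HIT | VC [4]
  [8] addr=0x23 blk=8 s=0: L1-HIT | VC [4]
  [9] addr=0x20 blk=8 s=0: L1-HIT | VC [4]
  [10] addr=0x23 blk=8 s=0: L1-HIT | VC [4]
  [11] addr=0x8 blk=2 s=0: MISS | VC [4, 8]
  [12] addr=0x10 blk=4 s=0: VC-HIT | VC [2, 8]
  [13] addr=0x8 blk=2 s=0: VC-HIT | VC [4, 8]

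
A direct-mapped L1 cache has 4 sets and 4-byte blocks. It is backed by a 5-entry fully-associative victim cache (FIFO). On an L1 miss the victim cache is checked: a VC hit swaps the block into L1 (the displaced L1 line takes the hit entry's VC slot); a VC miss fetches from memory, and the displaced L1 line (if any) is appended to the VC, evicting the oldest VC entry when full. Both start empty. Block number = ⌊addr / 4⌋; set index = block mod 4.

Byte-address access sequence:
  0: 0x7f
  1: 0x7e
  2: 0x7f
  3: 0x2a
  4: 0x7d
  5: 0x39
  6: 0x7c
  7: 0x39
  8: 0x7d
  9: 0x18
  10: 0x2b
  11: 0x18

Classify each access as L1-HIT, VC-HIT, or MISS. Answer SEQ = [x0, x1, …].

SEQ = [MISS, L1-HIT, L1-HIT, MISS, L1-HIT, MISS, L1-HIT, L1-HIT, L1-HIT, MISS, VC-HIT, VC-HIT]

0: 0x7f (blk 31, set 3) → MISS  vc=[]
1: 0x7e (blk 31, set 3) → L1-HIT  vc=[]
2: 0x7f (blk 31, set 3) → L1-HIT  vc=[]
3: 0x2a (blk 10, set 2) → MISS  vc=[]
4: 0x7d (blk 31, set 3) → L1-HIT  vc=[]
5: 0x39 (blk 14, set 2) → MISS  vc=[10]
6: 0x7c (blk 31, set 3) → L1-HIT  vc=[10]
7: 0x39 (blk 14, set 2) → L1-HIT  vc=[10]
8: 0x7d (blk 31, set 3) → L1-HIT  vc=[10]
9: 0x18 (blk 6, set 2) → MISS  vc=[10, 14]
10: 0x2b (blk 10, set 2) → VC-HIT  vc=[6, 14]
11: 0x18 (blk 6, set 2) → VC-HIT  vc=[10, 14]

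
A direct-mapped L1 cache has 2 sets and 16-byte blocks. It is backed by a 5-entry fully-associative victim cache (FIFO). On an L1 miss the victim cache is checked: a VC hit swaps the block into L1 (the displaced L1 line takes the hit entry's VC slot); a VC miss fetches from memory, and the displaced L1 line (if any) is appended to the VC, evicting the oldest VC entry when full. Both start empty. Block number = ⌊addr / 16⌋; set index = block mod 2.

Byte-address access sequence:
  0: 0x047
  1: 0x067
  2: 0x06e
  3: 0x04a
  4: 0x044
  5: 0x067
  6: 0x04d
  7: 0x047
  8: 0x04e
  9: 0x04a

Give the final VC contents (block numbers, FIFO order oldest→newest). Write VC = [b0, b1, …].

VC = [6]

0: 0x47 (blk 4, set 0) → MISS  vc=[]
1: 0x67 (blk 6, set 0) → MISS  vc=[4]
2: 0x6e (blk 6, set 0) → L1-HIT  vc=[4]
3: 0x4a (blk 4, set 0) → VC-HIT  vc=[6]
4: 0x44 (blk 4, set 0) → L1-HIT  vc=[6]
5: 0x67 (blk 6, set 0) → VC-HIT  vc=[4]
6: 0x4d (blk 4, set 0) → VC-HIT  vc=[6]
7: 0x47 (blk 4, set 0) → L1-HIT  vc=[6]
8: 0x4e (blk 4, set 0) → L1-HIT  vc=[6]
9: 0x4a (blk 4, set 0) → L1-HIT  vc=[6]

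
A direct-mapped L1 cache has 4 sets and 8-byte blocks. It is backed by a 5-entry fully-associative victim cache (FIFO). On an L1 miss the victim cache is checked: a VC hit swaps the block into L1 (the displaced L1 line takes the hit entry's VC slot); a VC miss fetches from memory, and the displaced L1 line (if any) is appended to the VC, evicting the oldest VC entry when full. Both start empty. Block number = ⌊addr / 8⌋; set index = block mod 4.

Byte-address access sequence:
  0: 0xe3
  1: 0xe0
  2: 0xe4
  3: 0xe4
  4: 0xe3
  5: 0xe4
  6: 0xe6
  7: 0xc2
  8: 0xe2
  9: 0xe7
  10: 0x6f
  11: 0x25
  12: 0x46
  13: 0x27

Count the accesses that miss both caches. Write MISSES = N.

MISSES = 5

0: 0xe3 (blk 28, set 0) → MISS  vc=[]
1: 0xe0 (blk 28, set 0) → L1-HIT  vc=[]
2: 0xe4 (blk 28, set 0) → L1-HIT  vc=[]
3: 0xe4 (blk 28, set 0) → L1-HIT  vc=[]
4: 0xe3 (blk 28, set 0) → L1-HIT  vc=[]
5: 0xe4 (blk 28, set 0) → L1-HIT  vc=[]
6: 0xe6 (blk 28, set 0) → L1-HIT  vc=[]
7: 0xc2 (blk 24, set 0) → MISS  vc=[28]
8: 0xe2 (blk 28, set 0) → VC-HIT  vc=[24]
9: 0xe7 (blk 28, set 0) → L1-HIT  vc=[24]
10: 0x6f (blk 13, set 1) → MISS  vc=[24]
11: 0x25 (blk 4, set 0) → MISS  vc=[24, 28]
12: 0x46 (blk 8, set 0) → MISS  vc=[24, 28, 4]
13: 0x27 (blk 4, set 0) → VC-HIT  vc=[24, 28, 8]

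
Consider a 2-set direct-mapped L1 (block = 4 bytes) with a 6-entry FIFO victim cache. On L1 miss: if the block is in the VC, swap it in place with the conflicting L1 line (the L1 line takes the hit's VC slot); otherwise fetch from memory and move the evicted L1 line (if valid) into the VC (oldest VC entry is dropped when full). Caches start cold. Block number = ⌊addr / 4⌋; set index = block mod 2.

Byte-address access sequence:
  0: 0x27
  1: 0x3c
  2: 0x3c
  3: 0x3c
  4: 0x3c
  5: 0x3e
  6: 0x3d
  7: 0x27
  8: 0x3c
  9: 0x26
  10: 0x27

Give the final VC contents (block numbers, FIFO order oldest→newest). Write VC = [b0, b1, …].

  [0] addr=0x27 blk=9 s=1: MISS | VC []
  [1] addr=0x3c blk=15 s=1: MISS | VC [9]
  [2] addr=0x3c blk=15 s=1: L1-HIT | VC [9]
  [3] addr=0x3c blk=15 s=1: L1-HIT | VC [9]
  [4] addr=0x3c blk=15 s=1: L1-HIT | VC [9]
  [5] addr=0x3e blk=15 s=1: L1-HIT | VC [9]
  [6] addr=0x3d blk=15 s=1: L1-HIT | VC [9]
  [7] addr=0x27 blk=9 s=1: VC-HIT | VC [15]
  [8] addr=0x3c blk=15 s=1: VC-HIT | VC [9]
  [9] addr=0x26 blk=9 s=1: VC-HIT | VC [15]
  [10] addr=0x27 blk=9 s=1: L1-HIT | VC [15]

VC = [15]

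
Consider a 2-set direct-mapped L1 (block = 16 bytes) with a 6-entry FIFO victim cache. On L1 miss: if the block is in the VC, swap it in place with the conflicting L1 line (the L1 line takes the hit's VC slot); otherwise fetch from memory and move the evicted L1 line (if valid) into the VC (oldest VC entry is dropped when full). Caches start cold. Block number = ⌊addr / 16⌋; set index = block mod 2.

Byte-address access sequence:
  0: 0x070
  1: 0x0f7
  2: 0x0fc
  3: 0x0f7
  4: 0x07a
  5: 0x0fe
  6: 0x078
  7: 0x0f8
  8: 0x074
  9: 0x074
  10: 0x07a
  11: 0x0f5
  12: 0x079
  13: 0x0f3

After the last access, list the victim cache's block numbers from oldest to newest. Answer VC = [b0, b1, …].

VC = [7]

  [0] addr=0x70 blk=7 s=1: MISS | VC []
  [1] addr=0xf7 blk=15 s=1: MISS | VC [7]
  [2] addr=0xfc blk=15 s=1: L1-HIT | VC [7]
  [3] addr=0xf7 blk=15 s=1: L1-HIT | VC [7]
  [4] addr=0x7a blk=7 s=1: VC-HIT | VC [15]
  [5] addr=0xfe blk=15 s=1: VC-HIT | VC [7]
  [6] addr=0x78 blk=7 s=1: VC-HIT | VC [15]
  [7] addr=0xf8 blk=15 s=1: VC-HIT | VC [7]
  [8] addr=0x74 blk=7 s=1: VC-HIT | VC [15]
  [9] addr=0x74 blk=7 s=1: L1-HIT | VC [15]
  [10] addr=0x7a blk=7 s=1: L1-HIT | VC [15]
  [11] addr=0xf5 blk=15 s=1: VC-HIT | VC [7]
  [12] addr=0x79 blk=7 s=1: VC-HIT | VC [15]
  [13] addr=0xf3 blk=15 s=1: VC-HIT | VC [7]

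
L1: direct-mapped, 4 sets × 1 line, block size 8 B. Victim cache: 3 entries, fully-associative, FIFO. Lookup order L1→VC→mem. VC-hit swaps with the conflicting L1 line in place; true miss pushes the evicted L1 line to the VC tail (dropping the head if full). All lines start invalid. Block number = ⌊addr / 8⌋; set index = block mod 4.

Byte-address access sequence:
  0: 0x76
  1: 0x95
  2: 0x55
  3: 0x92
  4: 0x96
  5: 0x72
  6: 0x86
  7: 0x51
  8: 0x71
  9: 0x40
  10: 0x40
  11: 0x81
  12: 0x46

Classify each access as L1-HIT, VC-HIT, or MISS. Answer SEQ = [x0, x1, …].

SEQ = [MISS, MISS, MISS, VC-HIT, L1-HIT, VC-HIT, MISS, VC-HIT, VC-HIT, MISS, L1-HIT, VC-HIT, VC-HIT]

0: 0x76 (blk 14, set 2) → MISS  vc=[]
1: 0x95 (blk 18, set 2) → MISS  vc=[14]
2: 0x55 (blk 10, set 2) → MISS  vc=[14, 18]
3: 0x92 (blk 18, set 2) → VC-HIT  vc=[14, 10]
4: 0x96 (blk 18, set 2) → L1-HIT  vc=[14, 10]
5: 0x72 (blk 14, set 2) → VC-HIT  vc=[18, 10]
6: 0x86 (blk 16, set 0) → MISS  vc=[18, 10]
7: 0x51 (blk 10, set 2) → VC-HIT  vc=[18, 14]
8: 0x71 (blk 14, set 2) → VC-HIT  vc=[18, 10]
9: 0x40 (blk 8, set 0) → MISS  vc=[18, 10, 16]
10: 0x40 (blk 8, set 0) → L1-HIT  vc=[18, 10, 16]
11: 0x81 (blk 16, set 0) → VC-HIT  vc=[18, 10, 8]
12: 0x46 (blk 8, set 0) → VC-HIT  vc=[18, 10, 16]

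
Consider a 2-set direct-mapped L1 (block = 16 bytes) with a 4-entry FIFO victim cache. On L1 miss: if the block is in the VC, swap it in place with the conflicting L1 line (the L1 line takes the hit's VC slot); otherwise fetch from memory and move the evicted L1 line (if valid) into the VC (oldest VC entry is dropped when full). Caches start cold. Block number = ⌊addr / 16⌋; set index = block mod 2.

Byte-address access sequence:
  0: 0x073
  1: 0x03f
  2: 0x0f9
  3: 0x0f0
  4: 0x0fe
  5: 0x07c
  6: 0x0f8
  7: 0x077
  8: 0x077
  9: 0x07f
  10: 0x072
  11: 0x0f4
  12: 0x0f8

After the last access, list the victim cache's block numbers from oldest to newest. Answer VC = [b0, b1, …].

VC = [7, 3]

0: 0x73 (blk 7, set 1) → MISS  vc=[]
1: 0x3f (blk 3, set 1) → MISS  vc=[7]
2: 0xf9 (blk 15, set 1) → MISS  vc=[7, 3]
3: 0xf0 (blk 15, set 1) → L1-HIT  vc=[7, 3]
4: 0xfe (blk 15, set 1) → L1-HIT  vc=[7, 3]
5: 0x7c (blk 7, set 1) → VC-HIT  vc=[15, 3]
6: 0xf8 (blk 15, set 1) → VC-HIT  vc=[7, 3]
7: 0x77 (blk 7, set 1) → VC-HIT  vc=[15, 3]
8: 0x77 (blk 7, set 1) → L1-HIT  vc=[15, 3]
9: 0x7f (blk 7, set 1) → L1-HIT  vc=[15, 3]
10: 0x72 (blk 7, set 1) → L1-HIT  vc=[15, 3]
11: 0xf4 (blk 15, set 1) → VC-HIT  vc=[7, 3]
12: 0xf8 (blk 15, set 1) → L1-HIT  vc=[7, 3]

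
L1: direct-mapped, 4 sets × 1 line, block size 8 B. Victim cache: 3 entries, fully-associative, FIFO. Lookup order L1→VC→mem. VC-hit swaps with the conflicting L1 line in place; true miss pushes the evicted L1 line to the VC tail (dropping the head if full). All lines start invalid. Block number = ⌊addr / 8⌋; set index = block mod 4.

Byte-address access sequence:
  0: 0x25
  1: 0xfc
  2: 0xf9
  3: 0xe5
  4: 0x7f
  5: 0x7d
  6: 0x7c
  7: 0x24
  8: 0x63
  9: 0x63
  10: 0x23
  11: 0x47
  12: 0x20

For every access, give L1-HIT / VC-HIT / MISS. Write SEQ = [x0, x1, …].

SEQ = [MISS, MISS, L1-HIT, MISS, MISS, L1-HIT, L1-HIT, VC-HIT, MISS, L1-HIT, VC-HIT, MISS, VC-HIT]

  [0] addr=0x25 blk=4 s=0: MISS | VC []
  [1] addr=0xfc blk=31 s=3: MISS | VC []
  [2] addr=0xf9 blk=31 s=3: L1-HIT | VC []
  [3] addr=0xe5 blk=28 s=0: MISS | VC [4]
  [4] addr=0x7f blk=15 s=3: MISS | VC [4, 31]
  [5] addr=0x7d blk=15 s=3: L1-HIT | VC [4, 31]
  [6] addr=0x7c blk=15 s=3: L1-HIT | VC [4, 31]
  [7] addr=0x24 blk=4 s=0: VC-HIT | VC [28, 31]
  [8] addr=0x63 blk=12 s=0: MISS | VC [28, 31, 4]
  [9] addr=0x63 blk=12 s=0: L1-HIT | VC [28, 31, 4]
  [10] addr=0x23 blk=4 s=0: VC-HIT | VC [28, 31, 12]
  [11] addr=0x47 blk=8 s=0: MISS | VC [31, 12, 4]
  [12] addr=0x20 blk=4 s=0: VC-HIT | VC [31, 12, 8]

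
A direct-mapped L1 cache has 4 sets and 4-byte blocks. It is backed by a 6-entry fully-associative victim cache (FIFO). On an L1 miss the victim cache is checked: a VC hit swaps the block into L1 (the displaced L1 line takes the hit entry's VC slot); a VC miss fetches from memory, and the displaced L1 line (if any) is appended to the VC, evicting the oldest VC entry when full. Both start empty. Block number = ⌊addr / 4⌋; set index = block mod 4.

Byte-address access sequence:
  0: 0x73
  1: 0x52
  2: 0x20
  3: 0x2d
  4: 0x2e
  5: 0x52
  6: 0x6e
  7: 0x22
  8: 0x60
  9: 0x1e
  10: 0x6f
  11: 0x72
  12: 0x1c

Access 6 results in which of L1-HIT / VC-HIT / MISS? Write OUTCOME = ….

  [0] addr=0x73 blk=28 s=0: MISS | VC []
  [1] addr=0x52 blk=20 s=0: MISS | VC [28]
  [2] addr=0x20 blk=8 s=0: MISS | VC [28, 20]
  [3] addr=0x2d blk=11 s=3: MISS | VC [28, 20]
  [4] addr=0x2e blk=11 s=3: L1-HIT | VC [28, 20]
  [5] addr=0x52 blk=20 s=0: VC-HIT | VC [28, 8]
  [6] addr=0x6e blk=27 s=3: MISS | VC [28, 8, 11]
  [7] addr=0x22 blk=8 s=0: VC-HIT | VC [28, 20, 11]
  [8] addr=0x60 blk=24 s=0: MISS | VC [28, 20, 11, 8]
  [9] addr=0x1e blk=7 s=3: MISS | VC [28, 20, 11, 8, 27]
  [10] addr=0x6f blk=27 s=3: VC-HIT | VC [28, 20, 11, 8, 7]
  [11] addr=0x72 blk=28 s=0: VC-HIT | VC [24, 20, 11, 8, 7]
  [12] addr=0x1c blk=7 s=3: VC-HIT | VC [24, 20, 11, 8, 27]

OUTCOME = MISS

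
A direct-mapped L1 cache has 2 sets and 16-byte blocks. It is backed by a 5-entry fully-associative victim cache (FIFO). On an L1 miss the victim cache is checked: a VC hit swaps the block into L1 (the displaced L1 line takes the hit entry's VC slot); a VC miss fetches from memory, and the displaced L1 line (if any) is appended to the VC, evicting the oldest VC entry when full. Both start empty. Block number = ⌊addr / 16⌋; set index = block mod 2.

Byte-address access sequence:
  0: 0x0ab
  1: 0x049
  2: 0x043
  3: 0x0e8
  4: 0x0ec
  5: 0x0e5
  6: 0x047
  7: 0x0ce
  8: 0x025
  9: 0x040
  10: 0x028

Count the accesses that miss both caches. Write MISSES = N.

0: 0xab (blk 10, set 0) → MISS  vc=[]
1: 0x49 (blk 4, set 0) → MISS  vc=[10]
2: 0x43 (blk 4, set 0) → L1-HIT  vc=[10]
3: 0xe8 (blk 14, set 0) → MISS  vc=[10, 4]
4: 0xec (blk 14, set 0) → L1-HIT  vc=[10, 4]
5: 0xe5 (blk 14, set 0) → L1-HIT  vc=[10, 4]
6: 0x47 (blk 4, set 0) → VC-HIT  vc=[10, 14]
7: 0xce (blk 12, set 0) → MISS  vc=[10, 14, 4]
8: 0x25 (blk 2, set 0) → MISS  vc=[10, 14, 4, 12]
9: 0x40 (blk 4, set 0) → VC-HIT  vc=[10, 14, 2, 12]
10: 0x28 (blk 2, set 0) → VC-HIT  vc=[10, 14, 4, 12]

MISSES = 5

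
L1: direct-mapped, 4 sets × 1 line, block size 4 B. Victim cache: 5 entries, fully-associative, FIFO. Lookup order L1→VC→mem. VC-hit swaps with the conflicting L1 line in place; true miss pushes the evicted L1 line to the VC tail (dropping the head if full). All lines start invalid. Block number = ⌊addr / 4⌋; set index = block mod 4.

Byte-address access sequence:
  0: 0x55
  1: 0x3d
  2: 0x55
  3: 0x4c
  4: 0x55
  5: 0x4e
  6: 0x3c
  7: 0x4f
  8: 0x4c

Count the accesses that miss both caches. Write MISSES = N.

  [0] addr=0x55 blk=21 s=1: MISS | VC []
  [1] addr=0x3d blk=15 s=3: MISS | VC []
  [2] addr=0x55 blk=21 s=1: L1-HIT | VC []
  [3] addr=0x4c blk=19 s=3: MISS | VC [15]
  [4] addr=0x55 blk=21 s=1: L1-HIT | VC [15]
  [5] addr=0x4e blk=19 s=3: L1-HIT | VC [15]
  [6] addr=0x3c blk=15 s=3: VC-HIT | VC [19]
  [7] addr=0x4f blk=19 s=3: VC-HIT | VC [15]
  [8] addr=0x4c blk=19 s=3: L1-HIT | VC [15]

MISSES = 3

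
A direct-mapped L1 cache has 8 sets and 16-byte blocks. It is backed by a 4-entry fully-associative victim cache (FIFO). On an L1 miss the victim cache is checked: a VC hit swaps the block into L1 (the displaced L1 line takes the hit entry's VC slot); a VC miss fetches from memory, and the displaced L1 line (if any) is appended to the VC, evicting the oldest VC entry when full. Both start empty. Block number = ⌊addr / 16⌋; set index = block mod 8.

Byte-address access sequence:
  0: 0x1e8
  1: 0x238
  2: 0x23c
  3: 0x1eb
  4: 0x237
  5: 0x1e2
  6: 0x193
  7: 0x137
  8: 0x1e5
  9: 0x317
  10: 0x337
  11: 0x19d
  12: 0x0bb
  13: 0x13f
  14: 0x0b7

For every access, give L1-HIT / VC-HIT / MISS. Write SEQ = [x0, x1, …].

SEQ = [MISS, MISS, L1-HIT, L1-HIT, L1-HIT, L1-HIT, MISS, MISS, L1-HIT, MISS, MISS, VC-HIT, MISS, VC-HIT, VC-HIT]

#0 0x1e8→b30/s6 MISS; vc=[]
#1 0x238→b35/s3 MISS; vc=[]
#2 0x23c→b35/s3 L1-HIT; vc=[]
#3 0x1eb→b30/s6 L1-HIT; vc=[]
#4 0x237→b35/s3 L1-HIT; vc=[]
#5 0x1e2→b30/s6 L1-HIT; vc=[]
#6 0x193→b25/s1 MISS; vc=[]
#7 0x137→b19/s3 MISS; vc=[35]
#8 0x1e5→b30/s6 L1-HIT; vc=[35]
#9 0x317→b49/s1 MISS; vc=[35,25]
#10 0x337→b51/s3 MISS; vc=[35,25,19]
#11 0x19d→b25/s1 VC-HIT; vc=[35,49,19]
#12 0xbb→b11/s3 MISS; vc=[35,49,19,51]
#13 0x13f→b19/s3 VC-HIT; vc=[35,49,11,51]
#14 0xb7→b11/s3 VC-HIT; vc=[35,49,19,51]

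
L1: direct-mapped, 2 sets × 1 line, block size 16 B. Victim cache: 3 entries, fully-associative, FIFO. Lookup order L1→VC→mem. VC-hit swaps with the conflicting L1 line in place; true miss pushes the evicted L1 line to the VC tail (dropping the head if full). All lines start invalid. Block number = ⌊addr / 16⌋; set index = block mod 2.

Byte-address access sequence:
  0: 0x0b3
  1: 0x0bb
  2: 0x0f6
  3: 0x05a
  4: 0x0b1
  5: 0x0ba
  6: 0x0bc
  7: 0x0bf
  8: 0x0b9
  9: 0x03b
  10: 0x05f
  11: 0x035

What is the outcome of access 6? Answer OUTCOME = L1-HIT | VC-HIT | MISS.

OUTCOME = L1-HIT

#0 0xb3→b11/s1 MISS; vc=[]
#1 0xbb→b11/s1 L1-HIT; vc=[]
#2 0xf6→b15/s1 MISS; vc=[11]
#3 0x5a→b5/s1 MISS; vc=[11,15]
#4 0xb1→b11/s1 VC-HIT; vc=[5,15]
#5 0xba→b11/s1 L1-HIT; vc=[5,15]
#6 0xbc→b11/s1 L1-HIT; vc=[5,15]
#7 0xbf→b11/s1 L1-HIT; vc=[5,15]
#8 0xb9→b11/s1 L1-HIT; vc=[5,15]
#9 0x3b→b3/s1 MISS; vc=[5,15,11]
#10 0x5f→b5/s1 VC-HIT; vc=[3,15,11]
#11 0x35→b3/s1 VC-HIT; vc=[5,15,11]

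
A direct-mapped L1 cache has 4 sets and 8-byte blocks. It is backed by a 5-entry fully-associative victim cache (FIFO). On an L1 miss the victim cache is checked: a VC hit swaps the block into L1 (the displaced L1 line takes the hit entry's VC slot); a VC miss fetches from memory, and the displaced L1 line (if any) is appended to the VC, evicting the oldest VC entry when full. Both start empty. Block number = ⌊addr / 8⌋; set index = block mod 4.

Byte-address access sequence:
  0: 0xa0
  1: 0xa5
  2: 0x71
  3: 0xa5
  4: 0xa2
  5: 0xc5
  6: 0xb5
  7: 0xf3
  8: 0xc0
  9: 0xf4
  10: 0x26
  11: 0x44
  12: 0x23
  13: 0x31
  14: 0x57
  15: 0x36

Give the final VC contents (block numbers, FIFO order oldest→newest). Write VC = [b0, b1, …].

  [0] addr=0xa0 blk=20 s=0: MISS | VC []
  [1] addr=0xa5 blk=20 s=0: L1-HIT | VC []
  [2] addr=0x71 blk=14 s=2: MISS | VC []
  [3] addr=0xa5 blk=20 s=0: L1-HIT | VC []
  [4] addr=0xa2 blk=20 s=0: L1-HIT | VC []
  [5] addr=0xc5 blk=24 s=0: MISS | VC [20]
  [6] addr=0xb5 blk=22 s=2: MISS | VC [20, 14]
  [7] addr=0xf3 blk=30 s=2: MISS | VC [20, 14, 22]
  [8] addr=0xc0 blk=24 s=0: L1-HIT | VC [20, 14, 22]
  [9] addr=0xf4 blk=30 s=2: L1-HIT | VC [20, 14, 22]
  [10] addr=0x26 blk=4 s=0: MISS | VC [20, 14, 22, 24]
  [11] addr=0x44 blk=8 s=0: MISS | VC [20, 14, 22, 24, 4]
  [12] addr=0x23 blk=4 s=0: VC-HIT | VC [20, 14, 22, 24, 8]
  [13] addr=0x31 blk=6 s=2: MISS | VC [14, 22, 24, 8, 30]
  [14] addr=0x57 blk=10 s=2: MISS | VC [22, 24, 8, 30, 6]
  [15] addr=0x36 blk=6 s=2: VC-HIT | VC [22, 24, 8, 30, 10]

VC = [22, 24, 8, 30, 10]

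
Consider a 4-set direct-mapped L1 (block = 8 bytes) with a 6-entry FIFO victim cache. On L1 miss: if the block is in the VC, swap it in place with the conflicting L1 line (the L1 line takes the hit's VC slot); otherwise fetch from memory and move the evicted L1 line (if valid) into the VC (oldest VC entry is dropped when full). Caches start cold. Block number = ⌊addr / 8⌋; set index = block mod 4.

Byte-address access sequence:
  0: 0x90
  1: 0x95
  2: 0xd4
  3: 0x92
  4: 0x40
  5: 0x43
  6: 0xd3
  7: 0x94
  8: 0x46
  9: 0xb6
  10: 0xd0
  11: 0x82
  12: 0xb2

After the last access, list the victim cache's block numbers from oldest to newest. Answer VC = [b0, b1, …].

VC = [26, 18, 8]

#0 0x90→b18/s2 MISS; vc=[]
#1 0x95→b18/s2 L1-HIT; vc=[]
#2 0xd4→b26/s2 MISS; vc=[18]
#3 0x92→b18/s2 VC-HIT; vc=[26]
#4 0x40→b8/s0 MISS; vc=[26]
#5 0x43→b8/s0 L1-HIT; vc=[26]
#6 0xd3→b26/s2 VC-HIT; vc=[18]
#7 0x94→b18/s2 VC-HIT; vc=[26]
#8 0x46→b8/s0 L1-HIT; vc=[26]
#9 0xb6→b22/s2 MISS; vc=[26,18]
#10 0xd0→b26/s2 VC-HIT; vc=[22,18]
#11 0x82→b16/s0 MISS; vc=[22,18,8]
#12 0xb2→b22/s2 VC-HIT; vc=[26,18,8]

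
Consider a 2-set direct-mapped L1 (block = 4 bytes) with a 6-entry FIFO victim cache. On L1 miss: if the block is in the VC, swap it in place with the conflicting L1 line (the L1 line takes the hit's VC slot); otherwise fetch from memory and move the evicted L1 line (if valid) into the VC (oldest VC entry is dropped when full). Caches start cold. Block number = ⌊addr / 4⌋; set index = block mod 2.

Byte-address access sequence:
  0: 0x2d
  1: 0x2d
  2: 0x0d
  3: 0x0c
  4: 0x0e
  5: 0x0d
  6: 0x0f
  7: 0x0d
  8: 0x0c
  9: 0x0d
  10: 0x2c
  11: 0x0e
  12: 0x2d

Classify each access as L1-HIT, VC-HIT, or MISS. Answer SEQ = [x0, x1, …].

0: 0x2d (blk 11, set 1) → MISS  vc=[]
1: 0x2d (blk 11, set 1) → L1-HIT  vc=[]
2: 0xd (blk 3, set 1) → MISS  vc=[11]
3: 0xc (blk 3, set 1) → L1-HIT  vc=[11]
4: 0xe (blk 3, set 1) → L1-HIT  vc=[11]
5: 0xd (blk 3, set 1) → L1-HIT  vc=[11]
6: 0xf (blk 3, set 1) → L1-HIT  vc=[11]
7: 0xd (blk 3, set 1) → L1-HIT  vc=[11]
8: 0xc (blk 3, set 1) → L1-HIT  vc=[11]
9: 0xd (blk 3, set 1) → L1-HIT  vc=[11]
10: 0x2c (blk 11, set 1) → VC-HIT  vc=[3]
11: 0xe (blk 3, set 1) → VC-HIT  vc=[11]
12: 0x2d (blk 11, set 1) → VC-HIT  vc=[3]

SEQ = [MISS, L1-HIT, MISS, L1-HIT, L1-HIT, L1-HIT, L1-HIT, L1-HIT, L1-HIT, L1-HIT, VC-HIT, VC-HIT, VC-HIT]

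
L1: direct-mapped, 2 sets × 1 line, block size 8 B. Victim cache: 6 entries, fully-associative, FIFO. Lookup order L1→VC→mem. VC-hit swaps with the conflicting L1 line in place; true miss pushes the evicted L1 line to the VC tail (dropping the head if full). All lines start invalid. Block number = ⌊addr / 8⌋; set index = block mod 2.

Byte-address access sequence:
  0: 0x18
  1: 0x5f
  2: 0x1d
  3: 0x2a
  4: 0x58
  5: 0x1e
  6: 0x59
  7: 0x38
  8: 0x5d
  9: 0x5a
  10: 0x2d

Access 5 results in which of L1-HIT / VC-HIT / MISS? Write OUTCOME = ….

OUTCOME = VC-HIT

0: 0x18 (blk 3, set 1) → MISS  vc=[]
1: 0x5f (blk 11, set 1) → MISS  vc=[3]
2: 0x1d (blk 3, set 1) → VC-HIT  vc=[11]
3: 0x2a (blk 5, set 1) → MISS  vc=[11, 3]
4: 0x58 (blk 11, set 1) → VC-HIT  vc=[5, 3]
5: 0x1e (blk 3, set 1) → VC-HIT  vc=[5, 11]
6: 0x59 (blk 11, set 1) → VC-HIT  vc=[5, 3]
7: 0x38 (blk 7, set 1) → MISS  vc=[5, 3, 11]
8: 0x5d (blk 11, set 1) → VC-HIT  vc=[5, 3, 7]
9: 0x5a (blk 11, set 1) → L1-HIT  vc=[5, 3, 7]
10: 0x2d (blk 5, set 1) → VC-HIT  vc=[11, 3, 7]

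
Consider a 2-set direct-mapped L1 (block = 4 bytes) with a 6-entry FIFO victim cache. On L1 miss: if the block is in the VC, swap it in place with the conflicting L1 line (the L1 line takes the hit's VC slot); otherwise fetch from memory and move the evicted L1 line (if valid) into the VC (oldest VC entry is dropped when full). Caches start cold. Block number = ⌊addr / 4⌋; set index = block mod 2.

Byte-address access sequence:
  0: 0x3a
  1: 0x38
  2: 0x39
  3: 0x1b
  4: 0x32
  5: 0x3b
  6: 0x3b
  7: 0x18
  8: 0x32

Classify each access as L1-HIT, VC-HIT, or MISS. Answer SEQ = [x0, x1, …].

#0 0x3a→b14/s0 MISS; vc=[]
#1 0x38→b14/s0 L1-HIT; vc=[]
#2 0x39→b14/s0 L1-HIT; vc=[]
#3 0x1b→b6/s0 MISS; vc=[14]
#4 0x32→b12/s0 MISS; vc=[14,6]
#5 0x3b→b14/s0 VC-HIT; vc=[12,6]
#6 0x3b→b14/s0 L1-HIT; vc=[12,6]
#7 0x18→b6/s0 VC-HIT; vc=[12,14]
#8 0x32→b12/s0 VC-HIT; vc=[6,14]

SEQ = [MISS, L1-HIT, L1-HIT, MISS, MISS, VC-HIT, L1-HIT, VC-HIT, VC-HIT]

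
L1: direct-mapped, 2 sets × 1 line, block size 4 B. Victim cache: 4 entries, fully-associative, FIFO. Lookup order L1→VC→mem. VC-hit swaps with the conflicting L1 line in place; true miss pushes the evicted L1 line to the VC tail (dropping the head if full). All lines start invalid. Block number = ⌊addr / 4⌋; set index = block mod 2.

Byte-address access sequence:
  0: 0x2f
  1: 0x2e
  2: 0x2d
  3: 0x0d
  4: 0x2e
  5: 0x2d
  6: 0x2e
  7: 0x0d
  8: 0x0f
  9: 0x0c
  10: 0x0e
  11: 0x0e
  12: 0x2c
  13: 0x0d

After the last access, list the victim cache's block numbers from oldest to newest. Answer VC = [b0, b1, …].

#0 0x2f→b11/s1 MISS; vc=[]
#1 0x2e→b11/s1 L1-HIT; vc=[]
#2 0x2d→b11/s1 L1-HIT; vc=[]
#3 0xd→b3/s1 MISS; vc=[11]
#4 0x2e→b11/s1 VC-HIT; vc=[3]
#5 0x2d→b11/s1 L1-HIT; vc=[3]
#6 0x2e→b11/s1 L1-HIT; vc=[3]
#7 0xd→b3/s1 VC-HIT; vc=[11]
#8 0xf→b3/s1 L1-HIT; vc=[11]
#9 0xc→b3/s1 L1-HIT; vc=[11]
#10 0xe→b3/s1 L1-HIT; vc=[11]
#11 0xe→b3/s1 L1-HIT; vc=[11]
#12 0x2c→b11/s1 VC-HIT; vc=[3]
#13 0xd→b3/s1 VC-HIT; vc=[11]

VC = [11]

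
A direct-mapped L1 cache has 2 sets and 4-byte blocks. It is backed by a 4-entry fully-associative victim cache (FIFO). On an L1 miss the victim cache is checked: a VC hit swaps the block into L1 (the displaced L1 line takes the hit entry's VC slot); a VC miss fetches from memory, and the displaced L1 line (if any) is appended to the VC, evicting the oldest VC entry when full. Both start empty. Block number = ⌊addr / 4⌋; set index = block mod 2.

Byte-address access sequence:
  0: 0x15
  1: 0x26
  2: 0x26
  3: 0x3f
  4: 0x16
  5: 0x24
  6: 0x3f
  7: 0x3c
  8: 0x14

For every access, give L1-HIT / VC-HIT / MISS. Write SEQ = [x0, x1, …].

0: 0x15 (blk 5, set 1) → MISS  vc=[]
1: 0x26 (blk 9, set 1) → MISS  vc=[5]
2: 0x26 (blk 9, set 1) → L1-HIT  vc=[5]
3: 0x3f (blk 15, set 1) → MISS  vc=[5, 9]
4: 0x16 (blk 5, set 1) → VC-HIT  vc=[15, 9]
5: 0x24 (blk 9, set 1) → VC-HIT  vc=[15, 5]
6: 0x3f (blk 15, set 1) → VC-HIT  vc=[9, 5]
7: 0x3c (blk 15, set 1) → L1-HIT  vc=[9, 5]
8: 0x14 (blk 5, set 1) → VC-HIT  vc=[9, 15]

SEQ = [MISS, MISS, L1-HIT, MISS, VC-HIT, VC-HIT, VC-HIT, L1-HIT, VC-HIT]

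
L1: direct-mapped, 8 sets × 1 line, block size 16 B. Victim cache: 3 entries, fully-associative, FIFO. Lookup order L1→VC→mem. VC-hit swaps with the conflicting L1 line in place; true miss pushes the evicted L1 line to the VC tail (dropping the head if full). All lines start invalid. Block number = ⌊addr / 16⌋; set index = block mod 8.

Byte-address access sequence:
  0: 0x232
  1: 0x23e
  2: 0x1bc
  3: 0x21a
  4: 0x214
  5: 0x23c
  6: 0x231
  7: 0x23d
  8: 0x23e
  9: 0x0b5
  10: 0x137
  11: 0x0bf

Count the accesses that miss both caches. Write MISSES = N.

MISSES = 5

  [0] addr=0x232 blk=35 s=3: MISS | VC []
  [1] addr=0x23e blk=35 s=3: L1-HIT | VC []
  [2] addr=0x1bc blk=27 s=3: MISS | VC [35]
  [3] addr=0x21a blk=33 s=1: MISS | VC [35]
  [4] addr=0x214 blk=33 s=1: L1-HIT | VC [35]
  [5] addr=0x23c blk=35 s=3: VC-HIT | VC [27]
  [6] addr=0x231 blk=35 s=3: L1-HIT | VC [27]
  [7] addr=0x23d blk=35 s=3: L1-HIT | VC [27]
  [8] addr=0x23e blk=35 s=3: L1-HIT | VC [27]
  [9] addr=0xb5 blk=11 s=3: MISS | VC [27, 35]
  [10] addr=0x137 blk=19 s=3: MISS | VC [27, 35, 11]
  [11] addr=0xbf blk=11 s=3: VC-HIT | VC [27, 35, 19]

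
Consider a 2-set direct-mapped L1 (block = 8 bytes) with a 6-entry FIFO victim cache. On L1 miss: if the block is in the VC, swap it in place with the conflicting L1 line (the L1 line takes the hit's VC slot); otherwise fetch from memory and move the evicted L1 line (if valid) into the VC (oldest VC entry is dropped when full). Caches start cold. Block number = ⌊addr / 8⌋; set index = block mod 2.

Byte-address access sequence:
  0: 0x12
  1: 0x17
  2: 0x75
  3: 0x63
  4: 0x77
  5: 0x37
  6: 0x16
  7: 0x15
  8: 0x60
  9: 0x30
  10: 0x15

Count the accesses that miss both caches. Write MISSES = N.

MISSES = 4

#0 0x12→b2/s0 MISS; vc=[]
#1 0x17→b2/s0 L1-HIT; vc=[]
#2 0x75→b14/s0 MISS; vc=[2]
#3 0x63→b12/s0 MISS; vc=[2,14]
#4 0x77→b14/s0 VC-HIT; vc=[2,12]
#5 0x37→b6/s0 MISS; vc=[2,12,14]
#6 0x16→b2/s0 VC-HIT; vc=[6,12,14]
#7 0x15→b2/s0 L1-HIT; vc=[6,12,14]
#8 0x60→b12/s0 VC-HIT; vc=[6,2,14]
#9 0x30→b6/s0 VC-HIT; vc=[12,2,14]
#10 0x15→b2/s0 VC-HIT; vc=[12,6,14]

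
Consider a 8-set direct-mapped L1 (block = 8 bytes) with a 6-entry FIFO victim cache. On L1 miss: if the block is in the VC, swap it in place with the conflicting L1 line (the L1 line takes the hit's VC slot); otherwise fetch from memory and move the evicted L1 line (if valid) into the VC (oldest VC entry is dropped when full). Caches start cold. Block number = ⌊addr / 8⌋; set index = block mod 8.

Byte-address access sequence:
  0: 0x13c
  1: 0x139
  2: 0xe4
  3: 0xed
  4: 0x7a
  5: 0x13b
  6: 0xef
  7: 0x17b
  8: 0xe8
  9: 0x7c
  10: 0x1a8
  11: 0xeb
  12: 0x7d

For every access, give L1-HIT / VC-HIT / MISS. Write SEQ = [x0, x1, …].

0: 0x13c (blk 39, set 7) → MISS  vc=[]
1: 0x139 (blk 39, set 7) → L1-HIT  vc=[]
2: 0xe4 (blk 28, set 4) → MISS  vc=[]
3: 0xed (blk 29, set 5) → MISS  vc=[]
4: 0x7a (blk 15, set 7) → MISS  vc=[39]
5: 0x13b (blk 39, set 7) → VC-HIT  vc=[15]
6: 0xef (blk 29, set 5) → L1-HIT  vc=[15]
7: 0x17b (blk 47, set 7) → MISS  vc=[15, 39]
8: 0xe8 (blk 29, set 5) → L1-HIT  vc=[15, 39]
9: 0x7c (blk 15, set 7) → VC-HIT  vc=[47, 39]
10: 0x1a8 (blk 53, set 5) → MISS  vc=[47, 39, 29]
11: 0xeb (blk 29, set 5) → VC-HIT  vc=[47, 39, 53]
12: 0x7d (blk 15, set 7) → L1-HIT  vc=[47, 39, 53]

SEQ = [MISS, L1-HIT, MISS, MISS, MISS, VC-HIT, L1-HIT, MISS, L1-HIT, VC-HIT, MISS, VC-HIT, L1-HIT]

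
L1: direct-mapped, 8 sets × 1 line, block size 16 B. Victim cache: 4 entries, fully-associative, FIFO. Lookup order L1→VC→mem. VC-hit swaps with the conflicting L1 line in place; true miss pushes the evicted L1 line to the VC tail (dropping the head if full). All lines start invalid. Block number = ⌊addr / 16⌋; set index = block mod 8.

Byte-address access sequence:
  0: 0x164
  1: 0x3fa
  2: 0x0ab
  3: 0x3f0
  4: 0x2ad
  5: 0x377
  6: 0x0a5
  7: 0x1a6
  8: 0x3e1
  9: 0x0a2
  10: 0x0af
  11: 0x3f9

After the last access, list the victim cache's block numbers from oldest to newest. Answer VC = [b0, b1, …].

VC = [42, 55, 26, 22]

  [0] addr=0x164 blk=22 s=6: MISS | VC []
  [1] addr=0x3fa blk=63 s=7: MISS | VC []
  [2] addr=0xab blk=10 s=2: MISS | VC []
  [3] addr=0x3f0 blk=63 s=7: L1-HIT | VC []
  [4] addr=0x2ad blk=42 s=2: MISS | VC [10]
  [5] addr=0x377 blk=55 s=7: MISS | VC [10, 63]
  [6] addr=0xa5 blk=10 s=2: VC-HIT | VC [42, 63]
  [7] addr=0x1a6 blk=26 s=2: MISS | VC [42, 63, 10]
  [8] addr=0x3e1 blk=62 s=6: MISS | VC [42, 63, 10, 22]
  [9] addr=0xa2 blk=10 s=2: VC-HIT | VC [42, 63, 26, 22]
  [10] addr=0xaf blk=10 s=2: L1-HIT | VC [42, 63, 26, 22]
  [11] addr=0x3f9 blk=63 s=7: VC-HIT | VC [42, 55, 26, 22]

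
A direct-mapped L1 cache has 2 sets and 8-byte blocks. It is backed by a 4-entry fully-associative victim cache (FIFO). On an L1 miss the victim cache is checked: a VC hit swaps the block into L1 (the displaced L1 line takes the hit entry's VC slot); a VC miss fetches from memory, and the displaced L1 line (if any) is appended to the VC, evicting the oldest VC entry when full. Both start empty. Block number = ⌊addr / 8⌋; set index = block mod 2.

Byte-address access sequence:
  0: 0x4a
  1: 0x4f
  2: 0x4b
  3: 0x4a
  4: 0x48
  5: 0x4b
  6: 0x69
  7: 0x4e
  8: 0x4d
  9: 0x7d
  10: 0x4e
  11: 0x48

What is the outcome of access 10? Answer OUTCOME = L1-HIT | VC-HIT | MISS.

0: 0x4a (blk 9, set 1) → MISS  vc=[]
1: 0x4f (blk 9, set 1) → L1-HIT  vc=[]
2: 0x4b (blk 9, set 1) → L1-HIT  vc=[]
3: 0x4a (blk 9, set 1) → L1-HIT  vc=[]
4: 0x48 (blk 9, set 1) → L1-HIT  vc=[]
5: 0x4b (blk 9, set 1) → L1-HIT  vc=[]
6: 0x69 (blk 13, set 1) → MISS  vc=[9]
7: 0x4e (blk 9, set 1) → VC-HIT  vc=[13]
8: 0x4d (blk 9, set 1) → L1-HIT  vc=[13]
9: 0x7d (blk 15, set 1) → MISS  vc=[13, 9]
10: 0x4e (blk 9, set 1) → VC-HIT  vc=[13, 15]
11: 0x48 (blk 9, set 1) → L1-HIT  vc=[13, 15]

OUTCOME = VC-HIT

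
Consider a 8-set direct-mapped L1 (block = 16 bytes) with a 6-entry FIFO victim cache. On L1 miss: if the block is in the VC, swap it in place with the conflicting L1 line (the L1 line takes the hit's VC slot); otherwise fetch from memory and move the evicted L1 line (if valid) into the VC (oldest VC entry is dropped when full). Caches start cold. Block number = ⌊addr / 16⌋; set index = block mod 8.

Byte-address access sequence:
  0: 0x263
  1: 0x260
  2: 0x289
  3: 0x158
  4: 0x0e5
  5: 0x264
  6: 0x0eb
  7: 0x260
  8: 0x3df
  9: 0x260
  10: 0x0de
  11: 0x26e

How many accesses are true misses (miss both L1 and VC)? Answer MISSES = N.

  [0] addr=0x263 blk=38 s=6: MISS | VC []
  [1] addr=0x260 blk=38 s=6: L1-HIT | VC []
  [2] addr=0x289 blk=40 s=0: MISS | VC []
  [3] addr=0x158 blk=21 s=5: MISS | VC []
  [4] addr=0xe5 blk=14 s=6: MISS | VC [38]
  [5] addr=0x264 blk=38 s=6: VC-HIT | VC [14]
  [6] addr=0xeb blk=14 s=6: VC-HIT | VC [38]
  [7] addr=0x260 blk=38 s=6: VC-HIT | VC [14]
  [8] addr=0x3df blk=61 s=5: MISS | VC [14, 21]
  [9] addr=0x260 blk=38 s=6: L1-HIT | VC [14, 21]
  [10] addr=0xde blk=13 s=5: MISS | VC [14, 21, 61]
  [11] addr=0x26e blk=38 s=6: L1-HIT | VC [14, 21, 61]

MISSES = 6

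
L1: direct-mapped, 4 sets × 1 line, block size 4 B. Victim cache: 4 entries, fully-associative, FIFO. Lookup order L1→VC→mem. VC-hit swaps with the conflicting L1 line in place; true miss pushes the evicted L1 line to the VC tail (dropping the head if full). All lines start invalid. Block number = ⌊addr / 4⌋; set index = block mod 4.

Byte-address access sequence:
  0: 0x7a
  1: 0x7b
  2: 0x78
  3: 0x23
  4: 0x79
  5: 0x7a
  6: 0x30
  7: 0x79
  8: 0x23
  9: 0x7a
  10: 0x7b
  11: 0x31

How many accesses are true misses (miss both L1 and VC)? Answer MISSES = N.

MISSES = 3

  [0] addr=0x7a blk=30 s=2: MISS | VC []
  [1] addr=0x7b blk=30 s=2: L1-HIT | VC []
  [2] addr=0x78 blk=30 s=2: L1-HIT | VC []
  [3] addr=0x23 blk=8 s=0: MISS | VC []
  [4] addr=0x79 blk=30 s=2: L1-HIT | VC []
  [5] addr=0x7a blk=30 s=2: L1-HIT | VC []
  [6] addr=0x30 blk=12 s=0: MISS | VC [8]
  [7] addr=0x79 blk=30 s=2: L1-HIT | VC [8]
  [8] addr=0x23 blk=8 s=0: VC-HIT | VC [12]
  [9] addr=0x7a blk=30 s=2: L1-HIT | VC [12]
  [10] addr=0x7b blk=30 s=2: L1-HIT | VC [12]
  [11] addr=0x31 blk=12 s=0: VC-HIT | VC [8]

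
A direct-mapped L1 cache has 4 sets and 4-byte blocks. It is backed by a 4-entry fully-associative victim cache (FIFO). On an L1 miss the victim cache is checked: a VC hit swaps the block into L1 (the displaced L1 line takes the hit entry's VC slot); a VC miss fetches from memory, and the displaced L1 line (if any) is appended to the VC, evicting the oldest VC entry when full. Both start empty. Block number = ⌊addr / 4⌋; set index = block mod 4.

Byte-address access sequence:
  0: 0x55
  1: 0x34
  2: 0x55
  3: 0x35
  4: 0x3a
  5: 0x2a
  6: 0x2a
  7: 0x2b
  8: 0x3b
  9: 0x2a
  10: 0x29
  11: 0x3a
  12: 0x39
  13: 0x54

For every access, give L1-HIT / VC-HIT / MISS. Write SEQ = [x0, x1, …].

SEQ = [MISS, MISS, VC-HIT, VC-HIT, MISS, MISS, L1-HIT, L1-HIT, VC-HIT, VC-HIT, L1-HIT, VC-HIT, L1-HIT, VC-HIT]

  [0] addr=0x55 blk=21 s=1: MISS | VC []
  [1] addr=0x34 blk=13 s=1: MISS | VC [21]
  [2] addr=0x55 blk=21 s=1: VC-HIT | VC [13]
  [3] addr=0x35 blk=13 s=1: VC-HIT | VC [21]
  [4] addr=0x3a blk=14 s=2: MISS | VC [21]
  [5] addr=0x2a blk=10 s=2: MISS | VC [21, 14]
  [6] addr=0x2a blk=10 s=2: L1-HIT | VC [21, 14]
  [7] addr=0x2b blk=10 s=2: L1-HIT | VC [21, 14]
  [8] addr=0x3b blk=14 s=2: VC-HIT | VC [21, 10]
  [9] addr=0x2a blk=10 s=2: VC-HIT | VC [21, 14]
  [10] addr=0x29 blk=10 s=2: L1-HIT | VC [21, 14]
  [11] addr=0x3a blk=14 s=2: VC-HIT | VC [21, 10]
  [12] addr=0x39 blk=14 s=2: L1-HIT | VC [21, 10]
  [13] addr=0x54 blk=21 s=1: VC-HIT | VC [13, 10]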